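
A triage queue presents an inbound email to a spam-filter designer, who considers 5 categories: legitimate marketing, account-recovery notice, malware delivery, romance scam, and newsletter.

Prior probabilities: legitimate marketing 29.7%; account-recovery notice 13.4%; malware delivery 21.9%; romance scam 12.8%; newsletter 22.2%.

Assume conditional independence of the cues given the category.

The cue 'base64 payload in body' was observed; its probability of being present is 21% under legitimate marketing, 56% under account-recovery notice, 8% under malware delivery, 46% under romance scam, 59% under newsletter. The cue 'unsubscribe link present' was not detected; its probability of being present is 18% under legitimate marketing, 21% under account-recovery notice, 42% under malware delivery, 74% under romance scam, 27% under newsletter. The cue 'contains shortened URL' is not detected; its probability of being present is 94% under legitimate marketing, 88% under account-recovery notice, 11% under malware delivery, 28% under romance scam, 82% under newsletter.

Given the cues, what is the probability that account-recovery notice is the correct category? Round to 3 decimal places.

By Bayes' rule with conditional independence, the unnormalized weight for each hypothesis is prior × ∏ likelihoods (using 1 − P(present | H) for each absent cue):
  legitimate marketing: 0.297 × 0.21 × (1 − 0.18) × (1 − 0.94) = 0.0030686
  account-recovery notice: 0.134 × 0.56 × (1 − 0.21) × (1 − 0.88) = 0.0071138
  malware delivery: 0.219 × 0.08 × (1 − 0.42) × (1 − 0.11) = 0.0090438
  romance scam: 0.128 × 0.46 × (1 − 0.74) × (1 − 0.28) = 0.011022
  newsletter: 0.222 × 0.59 × (1 − 0.27) × (1 − 0.82) = 0.017211
Normalizing constant Z = 0.0030686 + 0.0071138 + 0.0090438 + 0.011022 + 0.017211 = 0.047459.
P(account-recovery notice | evidence) = 0.0071138 / 0.047459 ≈ 0.150.

0.150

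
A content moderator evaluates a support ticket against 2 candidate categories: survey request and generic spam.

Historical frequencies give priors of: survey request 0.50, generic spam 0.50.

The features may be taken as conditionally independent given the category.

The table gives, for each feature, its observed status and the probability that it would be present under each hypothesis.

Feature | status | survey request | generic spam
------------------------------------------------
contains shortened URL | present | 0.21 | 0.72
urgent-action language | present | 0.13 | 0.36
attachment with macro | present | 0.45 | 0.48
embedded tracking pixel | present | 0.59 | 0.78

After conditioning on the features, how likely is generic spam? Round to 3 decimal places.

0.931

For each hypothesis, the unnormalized posterior weight is prior × product of the feature likelihoods:
  survey request: 0.50 × 0.21 × 0.13 × 0.45 × 0.59 = 0.0036241
  generic spam: 0.50 × 0.72 × 0.36 × 0.48 × 0.78 = 0.048522
The unnormalized weights sum to 0.052146.
P(generic spam | evidence) = 0.048522 / 0.052146 ≈ 0.931.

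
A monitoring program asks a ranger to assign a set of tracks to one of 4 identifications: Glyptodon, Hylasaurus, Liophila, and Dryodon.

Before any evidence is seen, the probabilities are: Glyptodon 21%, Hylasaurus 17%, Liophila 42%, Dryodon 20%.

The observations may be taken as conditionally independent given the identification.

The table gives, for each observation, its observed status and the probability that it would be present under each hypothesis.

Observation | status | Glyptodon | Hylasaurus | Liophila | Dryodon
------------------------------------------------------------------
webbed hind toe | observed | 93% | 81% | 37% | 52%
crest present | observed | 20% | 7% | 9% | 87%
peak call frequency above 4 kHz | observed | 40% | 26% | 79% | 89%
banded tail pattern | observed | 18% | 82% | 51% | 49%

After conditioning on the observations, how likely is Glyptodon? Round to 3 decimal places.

0.056

Multiply each prior by the joint likelihood of the evidence pattern:
  Glyptodon: 0.21 × 0.93 × 0.20 × 0.40 × 0.18 = 0.0028123
  Hylasaurus: 0.17 × 0.81 × 0.07 × 0.26 × 0.82 = 0.002055
  Liophila: 0.42 × 0.37 × 0.09 × 0.79 × 0.51 = 0.005635
  Dryodon: 0.20 × 0.52 × 0.87 × 0.89 × 0.49 = 0.039458
Normalizing constant Z = 0.0028123 + 0.002055 + 0.005635 + 0.039458 = 0.049961.
P(Glyptodon | evidence) = 0.0028123 / 0.049961 ≈ 0.056.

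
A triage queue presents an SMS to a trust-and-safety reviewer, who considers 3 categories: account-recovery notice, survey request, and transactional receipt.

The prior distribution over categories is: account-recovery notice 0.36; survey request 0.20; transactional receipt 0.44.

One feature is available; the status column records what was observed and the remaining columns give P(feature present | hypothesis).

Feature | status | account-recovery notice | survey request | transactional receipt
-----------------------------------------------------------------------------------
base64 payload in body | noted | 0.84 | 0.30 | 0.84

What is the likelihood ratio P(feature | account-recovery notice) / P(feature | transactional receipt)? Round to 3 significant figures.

1.00

The Bayes factor is the ratio of the two likelihoods.
  account-recovery notice: 0.84
  transactional receipt: 0.84
Bayes factor = 0.84 / 0.84 ≈ 1.00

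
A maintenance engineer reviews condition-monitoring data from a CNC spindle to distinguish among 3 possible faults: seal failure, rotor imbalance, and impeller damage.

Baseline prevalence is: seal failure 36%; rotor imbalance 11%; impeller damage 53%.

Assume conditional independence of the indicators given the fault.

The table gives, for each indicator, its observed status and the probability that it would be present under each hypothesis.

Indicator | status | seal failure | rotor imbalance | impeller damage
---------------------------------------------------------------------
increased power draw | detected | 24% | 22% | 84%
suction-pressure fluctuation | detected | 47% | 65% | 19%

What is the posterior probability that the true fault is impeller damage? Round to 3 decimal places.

0.600

Multiply each prior by the joint likelihood of the indicator pattern:
  seal failure: 0.36 × 0.24 × 0.47 = 0.040608
  rotor imbalance: 0.11 × 0.22 × 0.65 = 0.01573
  impeller damage: 0.53 × 0.84 × 0.19 = 0.084588
Marginal likelihood of the evidence = 0.14093.
P(impeller damage | evidence) = 0.084588 / 0.14093 ≈ 0.600.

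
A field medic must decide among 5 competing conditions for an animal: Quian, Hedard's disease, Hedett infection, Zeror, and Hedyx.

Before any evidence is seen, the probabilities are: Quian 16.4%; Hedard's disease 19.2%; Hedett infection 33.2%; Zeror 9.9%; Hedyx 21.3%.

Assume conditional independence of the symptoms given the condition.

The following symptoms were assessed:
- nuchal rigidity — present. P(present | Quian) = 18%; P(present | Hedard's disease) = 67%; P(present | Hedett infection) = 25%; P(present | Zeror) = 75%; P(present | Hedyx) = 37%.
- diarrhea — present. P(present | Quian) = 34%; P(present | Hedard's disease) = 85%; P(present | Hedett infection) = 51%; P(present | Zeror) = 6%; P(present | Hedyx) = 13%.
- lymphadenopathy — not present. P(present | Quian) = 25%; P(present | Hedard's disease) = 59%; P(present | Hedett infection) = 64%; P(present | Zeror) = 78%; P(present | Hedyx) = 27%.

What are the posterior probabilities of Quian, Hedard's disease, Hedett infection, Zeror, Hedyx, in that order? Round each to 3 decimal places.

Multiply each prior by the joint likelihood of the symptom pattern (using 1 − P(present | H) for each absent symptom):
  Quian: 0.164 × 0.18 × 0.34 × (1 − 0.25) = 0.0075276
  Hedard's disease: 0.192 × 0.67 × 0.85 × (1 − 0.59) = 0.044831
  Hedett infection: 0.332 × 0.25 × 0.51 × (1 − 0.64) = 0.015239
  Zeror: 0.099 × 0.75 × 0.06 × (1 − 0.78) = 0.0009801
  Hedyx: 0.213 × 0.37 × 0.13 × (1 − 0.27) = 0.0074791
Normalizing constant Z = 0.0075276 + 0.044831 + 0.015239 + 0.0009801 + 0.0074791 = 0.076057.
P(Quian | evidence) = 0.0075276 / 0.076057 ≈ 0.099
P(Hedard's disease | evidence) = 0.044831 / 0.076057 ≈ 0.589
P(Hedett infection | evidence) = 0.015239 / 0.076057 ≈ 0.200
P(Zeror | evidence) = 0.0009801 / 0.076057 ≈ 0.013
P(Hedyx | evidence) = 0.0074791 / 0.076057 ≈ 0.098

0.099, 0.589, 0.200, 0.013, 0.098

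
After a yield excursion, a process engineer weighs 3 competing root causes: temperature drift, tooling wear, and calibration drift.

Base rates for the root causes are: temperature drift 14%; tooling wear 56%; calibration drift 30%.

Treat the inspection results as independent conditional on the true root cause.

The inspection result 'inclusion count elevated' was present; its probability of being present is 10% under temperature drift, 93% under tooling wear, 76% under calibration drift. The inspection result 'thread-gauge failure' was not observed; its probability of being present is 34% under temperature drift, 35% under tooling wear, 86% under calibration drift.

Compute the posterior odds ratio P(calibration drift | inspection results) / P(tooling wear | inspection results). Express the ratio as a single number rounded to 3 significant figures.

Unnormalized posterior weight (prior times the inspection result likelihoods) for each of the two hypotheses (using 1 − P(present | H) for each absent inspection result):
  calibration drift: 0.30 × 0.76 × (1 − 0.86) = 0.03192
  tooling wear: 0.56 × 0.93 × (1 − 0.35) = 0.33852
Odds(calibration drift : tooling wear) = 0.03192 / 0.33852 ≈ 0.0943.

0.0943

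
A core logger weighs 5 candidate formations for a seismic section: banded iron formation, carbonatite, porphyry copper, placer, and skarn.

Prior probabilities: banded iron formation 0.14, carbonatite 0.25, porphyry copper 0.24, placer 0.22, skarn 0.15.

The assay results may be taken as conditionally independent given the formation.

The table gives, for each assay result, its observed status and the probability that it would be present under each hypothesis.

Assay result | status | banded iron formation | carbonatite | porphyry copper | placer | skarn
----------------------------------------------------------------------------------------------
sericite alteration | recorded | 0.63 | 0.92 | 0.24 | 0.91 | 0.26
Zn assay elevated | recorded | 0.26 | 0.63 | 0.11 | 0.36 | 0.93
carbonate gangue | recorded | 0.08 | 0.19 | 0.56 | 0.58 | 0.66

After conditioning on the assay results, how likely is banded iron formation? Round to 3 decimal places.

For each hypothesis, the unnormalized posterior weight is prior × product of the assay result likelihoods:
  banded iron formation: 0.14 × 0.63 × 0.26 × 0.08 = 0.0018346
  carbonatite: 0.25 × 0.92 × 0.63 × 0.19 = 0.027531
  porphyry copper: 0.24 × 0.24 × 0.11 × 0.56 = 0.0035482
  placer: 0.22 × 0.91 × 0.36 × 0.58 = 0.041802
  skarn: 0.15 × 0.26 × 0.93 × 0.66 = 0.023938
Normalizing constant Z = 0.0018346 + 0.027531 + 0.0035482 + 0.041802 + 0.023938 = 0.098654.
P(banded iron formation | evidence) = 0.0018346 / 0.098654 ≈ 0.019.

0.019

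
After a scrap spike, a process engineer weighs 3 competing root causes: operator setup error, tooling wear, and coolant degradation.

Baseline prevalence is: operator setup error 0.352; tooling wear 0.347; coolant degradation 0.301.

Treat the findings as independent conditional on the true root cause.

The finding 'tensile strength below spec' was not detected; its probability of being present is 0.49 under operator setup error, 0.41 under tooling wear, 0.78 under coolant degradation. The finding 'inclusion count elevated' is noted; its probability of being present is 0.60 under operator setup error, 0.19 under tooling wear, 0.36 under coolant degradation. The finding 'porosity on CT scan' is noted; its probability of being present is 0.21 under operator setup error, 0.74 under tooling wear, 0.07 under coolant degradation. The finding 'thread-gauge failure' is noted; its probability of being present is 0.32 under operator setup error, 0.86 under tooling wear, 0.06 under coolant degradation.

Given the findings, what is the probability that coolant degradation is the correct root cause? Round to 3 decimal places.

By Bayes' rule with conditional independence, the unnormalized weight for each hypothesis is prior × ∏ likelihoods (using 1 − P(present | H) for each absent finding):
  operator setup error: 0.352 × (1 − 0.49) × 0.60 × 0.21 × 0.32 = 0.0072382
  tooling wear: 0.347 × (1 − 0.41) × 0.19 × 0.74 × 0.86 = 0.024755
  coolant degradation: 0.301 × (1 − 0.78) × 0.36 × 0.07 × 0.06 = 0.00010012
Normalizing constant Z = 0.0072382 + 0.024755 + 0.00010012 = 0.032094.
P(coolant degradation | evidence) = 0.00010012 / 0.032094 ≈ 0.003.

0.003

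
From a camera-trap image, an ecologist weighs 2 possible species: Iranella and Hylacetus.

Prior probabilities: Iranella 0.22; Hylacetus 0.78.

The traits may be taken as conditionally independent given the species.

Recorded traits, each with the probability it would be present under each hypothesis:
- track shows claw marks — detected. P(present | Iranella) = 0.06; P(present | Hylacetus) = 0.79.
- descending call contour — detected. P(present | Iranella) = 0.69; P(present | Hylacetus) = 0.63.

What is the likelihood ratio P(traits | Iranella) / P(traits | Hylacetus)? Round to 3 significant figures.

The Bayes factor is the ratio of the joint likelihoods of the trait pattern under the two hypotheses.
  Iranella: 0.06 × 0.69 = 0.0414
  Hylacetus: 0.79 × 0.63 = 0.4977
Bayes factor = 0.0414 / 0.4977 ≈ 0.0832

0.0832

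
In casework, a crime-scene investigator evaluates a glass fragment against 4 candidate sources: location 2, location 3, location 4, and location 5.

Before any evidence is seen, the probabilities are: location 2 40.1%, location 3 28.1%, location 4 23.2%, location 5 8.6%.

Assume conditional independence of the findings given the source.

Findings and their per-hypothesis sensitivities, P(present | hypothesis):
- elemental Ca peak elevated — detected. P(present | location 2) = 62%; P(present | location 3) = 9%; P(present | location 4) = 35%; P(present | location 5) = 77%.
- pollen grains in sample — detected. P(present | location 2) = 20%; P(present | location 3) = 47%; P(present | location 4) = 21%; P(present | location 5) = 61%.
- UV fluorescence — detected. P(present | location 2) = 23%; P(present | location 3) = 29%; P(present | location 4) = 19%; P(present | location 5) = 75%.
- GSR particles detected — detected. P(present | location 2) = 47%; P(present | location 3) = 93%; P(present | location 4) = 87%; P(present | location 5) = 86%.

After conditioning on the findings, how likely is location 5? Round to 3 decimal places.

0.696

Multiply each prior by the joint likelihood of the evidence pattern:
  location 2: 0.401 × 0.62 × 0.20 × 0.23 × 0.47 = 0.0053752
  location 3: 0.281 × 0.09 × 0.47 × 0.29 × 0.93 = 0.0032057
  location 4: 0.232 × 0.35 × 0.21 × 0.19 × 0.87 = 0.0028187
  location 5: 0.086 × 0.77 × 0.61 × 0.75 × 0.86 = 0.026054
Normalizing constant Z = 0.0053752 + 0.0032057 + 0.0028187 + 0.026054 = 0.037454.
P(location 5 | evidence) = 0.026054 / 0.037454 ≈ 0.696.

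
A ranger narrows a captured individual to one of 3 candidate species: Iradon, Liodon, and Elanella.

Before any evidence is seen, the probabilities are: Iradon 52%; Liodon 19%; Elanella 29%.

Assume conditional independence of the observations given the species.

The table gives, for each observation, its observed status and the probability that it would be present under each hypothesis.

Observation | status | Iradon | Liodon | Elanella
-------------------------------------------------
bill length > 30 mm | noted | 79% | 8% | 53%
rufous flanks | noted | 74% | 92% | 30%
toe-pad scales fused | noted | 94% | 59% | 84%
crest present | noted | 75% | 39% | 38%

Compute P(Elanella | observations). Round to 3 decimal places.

0.063

By Bayes' rule with conditional independence, the unnormalized weight for each hypothesis is prior × ∏ likelihoods:
  Iradon: 0.52 × 0.79 × 0.74 × 0.94 × 0.75 = 0.21431
  Liodon: 0.19 × 0.08 × 0.92 × 0.59 × 0.39 = 0.0032177
  Elanella: 0.29 × 0.53 × 0.30 × 0.84 × 0.38 = 0.014718
The unnormalized weights sum to 0.23225.
P(Elanella | evidence) = 0.014718 / 0.23225 ≈ 0.063.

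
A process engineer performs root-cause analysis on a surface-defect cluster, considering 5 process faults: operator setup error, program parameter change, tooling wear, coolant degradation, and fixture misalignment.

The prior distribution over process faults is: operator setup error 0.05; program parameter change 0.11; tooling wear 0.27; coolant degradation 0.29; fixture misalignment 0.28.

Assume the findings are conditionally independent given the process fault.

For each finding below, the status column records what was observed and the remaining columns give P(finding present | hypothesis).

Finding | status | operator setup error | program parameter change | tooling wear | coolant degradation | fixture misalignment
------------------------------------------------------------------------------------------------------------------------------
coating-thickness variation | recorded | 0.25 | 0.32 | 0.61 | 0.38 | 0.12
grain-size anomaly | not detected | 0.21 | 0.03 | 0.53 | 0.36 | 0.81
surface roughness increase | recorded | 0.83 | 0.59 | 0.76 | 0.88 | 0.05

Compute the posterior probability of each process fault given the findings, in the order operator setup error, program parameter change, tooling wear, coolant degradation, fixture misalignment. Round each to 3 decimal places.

Multiply each prior by the joint likelihood of the evidence pattern (using 1 − P(present | H) for each absent finding):
  operator setup error: 0.05 × 0.25 × (1 − 0.21) × 0.83 = 0.0081963
  program parameter change: 0.11 × 0.32 × (1 − 0.03) × 0.59 = 0.020145
  tooling wear: 0.27 × 0.61 × (1 − 0.53) × 0.76 = 0.058831
  coolant degradation: 0.29 × 0.38 × (1 − 0.36) × 0.88 = 0.062065
  fixture misalignment: 0.28 × 0.12 × (1 − 0.81) × 0.05 = 0.0003192
Marginal likelihood of the evidence = 0.14956.
P(operator setup error | evidence) = 0.0081963 / 0.14956 ≈ 0.055
P(program parameter change | evidence) = 0.020145 / 0.14956 ≈ 0.135
P(tooling wear | evidence) = 0.058831 / 0.14956 ≈ 0.393
P(coolant degradation | evidence) = 0.062065 / 0.14956 ≈ 0.415
P(fixture misalignment | evidence) = 0.0003192 / 0.14956 ≈ 0.002

0.055, 0.135, 0.393, 0.415, 0.002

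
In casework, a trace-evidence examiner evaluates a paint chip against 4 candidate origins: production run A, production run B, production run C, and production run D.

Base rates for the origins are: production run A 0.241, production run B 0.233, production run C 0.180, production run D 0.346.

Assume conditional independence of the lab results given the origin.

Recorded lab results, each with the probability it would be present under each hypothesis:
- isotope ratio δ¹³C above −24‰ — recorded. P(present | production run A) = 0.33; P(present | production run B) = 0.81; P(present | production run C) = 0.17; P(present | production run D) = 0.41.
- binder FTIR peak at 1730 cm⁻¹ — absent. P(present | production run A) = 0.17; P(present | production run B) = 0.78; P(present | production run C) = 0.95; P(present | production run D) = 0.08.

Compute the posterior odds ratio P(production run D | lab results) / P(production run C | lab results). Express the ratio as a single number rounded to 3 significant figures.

85.3

The normalizing constant cancels in an odds ratio, so compute prior × likelihood for the two hypotheses only (using 1 − P(present | H) for each absent lab result):
  production run D: 0.346 × 0.41 × (1 − 0.08) = 0.13051
  production run C: 0.180 × 0.17 × (1 − 0.95) = 0.00153
Posterior odds = 0.13051 / 0.00153 ≈ 85.3.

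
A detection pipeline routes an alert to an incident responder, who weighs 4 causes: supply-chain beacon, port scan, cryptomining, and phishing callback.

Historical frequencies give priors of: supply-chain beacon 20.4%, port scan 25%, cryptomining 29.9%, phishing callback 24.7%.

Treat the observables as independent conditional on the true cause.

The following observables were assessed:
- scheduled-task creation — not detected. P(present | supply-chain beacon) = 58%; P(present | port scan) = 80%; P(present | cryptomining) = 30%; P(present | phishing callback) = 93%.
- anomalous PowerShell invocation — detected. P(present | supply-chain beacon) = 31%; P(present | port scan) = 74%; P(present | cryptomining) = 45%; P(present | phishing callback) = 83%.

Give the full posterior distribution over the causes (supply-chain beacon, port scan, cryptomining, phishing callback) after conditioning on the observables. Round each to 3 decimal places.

Multiply each prior by the joint likelihood of the observable pattern (using 1 − P(present | H) for each absent observable):
  supply-chain beacon: 0.204 × (1 − 0.58) × 0.31 = 0.026561
  port scan: 0.250 × (1 − 0.80) × 0.74 = 0.037
  cryptomining: 0.299 × (1 − 0.30) × 0.45 = 0.094185
  phishing callback: 0.247 × (1 − 0.93) × 0.83 = 0.014351
The unnormalized weights sum to 0.1721.
P(supply-chain beacon | evidence) = 0.026561 / 0.1721 ≈ 0.154
P(port scan | evidence) = 0.037 / 0.1721 ≈ 0.215
P(cryptomining | evidence) = 0.094185 / 0.1721 ≈ 0.547
P(phishing callback | evidence) = 0.014351 / 0.1721 ≈ 0.083

0.154, 0.215, 0.547, 0.083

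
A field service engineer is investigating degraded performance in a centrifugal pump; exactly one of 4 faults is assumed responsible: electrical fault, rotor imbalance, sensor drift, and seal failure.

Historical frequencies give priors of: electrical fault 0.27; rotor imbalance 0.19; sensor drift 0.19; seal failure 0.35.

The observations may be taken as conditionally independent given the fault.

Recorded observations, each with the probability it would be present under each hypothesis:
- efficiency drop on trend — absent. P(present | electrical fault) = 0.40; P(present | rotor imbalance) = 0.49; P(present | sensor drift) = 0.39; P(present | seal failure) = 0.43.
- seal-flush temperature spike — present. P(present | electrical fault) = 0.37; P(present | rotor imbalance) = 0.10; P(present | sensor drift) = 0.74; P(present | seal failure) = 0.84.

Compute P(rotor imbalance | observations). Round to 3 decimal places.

For each hypothesis, the unnormalized posterior weight is prior × product of the observation likelihoods (using 1 − P(present | H) for each absent observation):
  electrical fault: 0.27 × (1 − 0.40) × 0.37 = 0.05994
  rotor imbalance: 0.19 × (1 − 0.49) × 0.10 = 0.00969
  sensor drift: 0.19 × (1 − 0.39) × 0.74 = 0.085766
  seal failure: 0.35 × (1 − 0.43) × 0.84 = 0.16758
Normalizing constant Z = 0.05994 + 0.00969 + 0.085766 + 0.16758 = 0.32298.
P(rotor imbalance | evidence) = 0.00969 / 0.32298 ≈ 0.030.

0.030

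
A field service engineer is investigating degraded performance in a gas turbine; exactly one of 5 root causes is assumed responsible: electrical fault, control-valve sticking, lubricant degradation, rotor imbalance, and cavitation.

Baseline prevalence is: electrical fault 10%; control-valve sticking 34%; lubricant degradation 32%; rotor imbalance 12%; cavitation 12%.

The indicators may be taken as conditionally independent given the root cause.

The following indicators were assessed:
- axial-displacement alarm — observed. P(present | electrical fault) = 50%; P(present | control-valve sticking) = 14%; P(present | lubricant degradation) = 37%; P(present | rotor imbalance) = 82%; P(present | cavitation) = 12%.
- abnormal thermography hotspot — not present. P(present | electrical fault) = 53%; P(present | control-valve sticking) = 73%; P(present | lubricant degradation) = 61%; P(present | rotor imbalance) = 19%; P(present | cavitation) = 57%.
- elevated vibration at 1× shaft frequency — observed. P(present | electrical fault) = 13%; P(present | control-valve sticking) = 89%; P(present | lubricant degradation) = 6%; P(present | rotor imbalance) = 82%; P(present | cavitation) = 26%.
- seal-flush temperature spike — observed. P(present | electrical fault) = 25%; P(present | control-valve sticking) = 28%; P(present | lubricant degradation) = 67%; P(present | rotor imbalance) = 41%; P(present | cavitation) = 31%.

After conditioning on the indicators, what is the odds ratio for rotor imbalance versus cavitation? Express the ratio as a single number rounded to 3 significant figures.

Unnormalized posterior weight (prior times the indicator likelihoods) for each of the two hypotheses (using 1 − P(present | H) for each absent indicator):
  rotor imbalance: 0.12 × 0.82 × (1 − 0.19) × 0.82 × 0.41 = 0.026796
  cavitation: 0.12 × 0.12 × (1 − 0.57) × 0.26 × 0.31 = 0.00049908
Posterior odds = 0.026796 / 0.00049908 ≈ 53.7.

53.7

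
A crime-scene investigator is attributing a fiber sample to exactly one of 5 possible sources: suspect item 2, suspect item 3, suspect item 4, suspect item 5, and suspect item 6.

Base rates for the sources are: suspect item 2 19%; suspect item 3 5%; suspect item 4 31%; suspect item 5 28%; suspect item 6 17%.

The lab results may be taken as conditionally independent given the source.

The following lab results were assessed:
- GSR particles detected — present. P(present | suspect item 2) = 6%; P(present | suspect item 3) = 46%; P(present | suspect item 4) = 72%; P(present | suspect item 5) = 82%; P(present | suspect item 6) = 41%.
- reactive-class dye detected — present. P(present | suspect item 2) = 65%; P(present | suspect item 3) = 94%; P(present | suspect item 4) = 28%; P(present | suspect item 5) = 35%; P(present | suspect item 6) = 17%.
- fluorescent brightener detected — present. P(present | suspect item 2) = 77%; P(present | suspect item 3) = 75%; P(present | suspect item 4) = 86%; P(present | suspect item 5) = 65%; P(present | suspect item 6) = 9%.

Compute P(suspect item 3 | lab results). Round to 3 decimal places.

0.126

By Bayes' rule with conditional independence, the unnormalized weight for each hypothesis is prior × ∏ likelihoods:
  suspect item 2: 0.19 × 0.06 × 0.65 × 0.77 = 0.0057057
  suspect item 3: 0.05 × 0.46 × 0.94 × 0.75 = 0.016215
  suspect item 4: 0.31 × 0.72 × 0.28 × 0.86 = 0.053747
  suspect item 5: 0.28 × 0.82 × 0.35 × 0.65 = 0.052234
  suspect item 6: 0.17 × 0.41 × 0.17 × 0.09 = 0.0010664
Marginal likelihood of the evidence = 0.12897.
P(suspect item 3 | evidence) = 0.016215 / 0.12897 ≈ 0.126.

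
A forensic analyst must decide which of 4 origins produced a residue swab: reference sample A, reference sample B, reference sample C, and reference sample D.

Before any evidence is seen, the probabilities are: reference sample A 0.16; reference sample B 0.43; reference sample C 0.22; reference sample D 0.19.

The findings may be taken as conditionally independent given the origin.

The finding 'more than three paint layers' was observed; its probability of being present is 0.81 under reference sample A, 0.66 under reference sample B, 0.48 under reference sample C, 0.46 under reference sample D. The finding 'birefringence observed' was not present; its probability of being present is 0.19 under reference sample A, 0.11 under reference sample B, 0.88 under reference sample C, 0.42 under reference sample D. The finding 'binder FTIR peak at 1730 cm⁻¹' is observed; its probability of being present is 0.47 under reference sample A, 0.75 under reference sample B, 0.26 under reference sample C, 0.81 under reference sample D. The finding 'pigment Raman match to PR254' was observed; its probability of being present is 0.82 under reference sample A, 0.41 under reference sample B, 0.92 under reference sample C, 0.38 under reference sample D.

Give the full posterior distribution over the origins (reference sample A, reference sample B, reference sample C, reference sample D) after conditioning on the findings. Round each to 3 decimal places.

For each hypothesis, the unnormalized posterior weight is prior × product of the finding likelihoods (using 1 − P(present | H) for each absent finding):
  reference sample A: 0.16 × 0.81 × (1 − 0.19) × 0.47 × 0.82 = 0.040458
  reference sample B: 0.43 × 0.66 × (1 − 0.11) × 0.75 × 0.41 = 0.077669
  reference sample C: 0.22 × 0.48 × (1 − 0.88) × 0.26 × 0.92 = 0.0030311
  reference sample D: 0.19 × 0.46 × (1 − 0.42) × 0.81 × 0.38 = 0.015603
Marginal likelihood of the evidence = 0.13676.
P(reference sample A | evidence) = 0.040458 / 0.13676 ≈ 0.296
P(reference sample B | evidence) = 0.077669 / 0.13676 ≈ 0.568
P(reference sample C | evidence) = 0.0030311 / 0.13676 ≈ 0.022
P(reference sample D | evidence) = 0.015603 / 0.13676 ≈ 0.114

0.296, 0.568, 0.022, 0.114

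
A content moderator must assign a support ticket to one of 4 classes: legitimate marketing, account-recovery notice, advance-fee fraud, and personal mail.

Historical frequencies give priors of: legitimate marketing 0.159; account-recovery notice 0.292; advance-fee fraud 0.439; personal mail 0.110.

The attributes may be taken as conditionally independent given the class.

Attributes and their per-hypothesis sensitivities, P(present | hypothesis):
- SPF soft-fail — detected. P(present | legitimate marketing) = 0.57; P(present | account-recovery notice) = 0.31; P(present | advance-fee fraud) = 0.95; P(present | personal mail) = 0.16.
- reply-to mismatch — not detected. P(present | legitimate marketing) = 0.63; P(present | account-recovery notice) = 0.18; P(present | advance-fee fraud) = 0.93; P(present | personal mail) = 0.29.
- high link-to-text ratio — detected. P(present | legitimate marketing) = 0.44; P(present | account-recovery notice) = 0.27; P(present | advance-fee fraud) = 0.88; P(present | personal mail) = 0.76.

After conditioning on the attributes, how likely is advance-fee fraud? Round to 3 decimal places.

0.367

For each hypothesis, the unnormalized posterior weight is prior × product of the attribute likelihoods (using 1 − P(present | H) for each absent attribute):
  legitimate marketing: 0.159 × 0.57 × (1 − 0.63) × 0.44 = 0.014755
  account-recovery notice: 0.292 × 0.31 × (1 − 0.18) × 0.27 = 0.020041
  advance-fee fraud: 0.439 × 0.95 × (1 − 0.93) × 0.88 = 0.02569
  personal mail: 0.110 × 0.16 × (1 − 0.29) × 0.76 = 0.009497
Marginal likelihood of the evidence = 0.069983.
P(advance-fee fraud | evidence) = 0.02569 / 0.069983 ≈ 0.367.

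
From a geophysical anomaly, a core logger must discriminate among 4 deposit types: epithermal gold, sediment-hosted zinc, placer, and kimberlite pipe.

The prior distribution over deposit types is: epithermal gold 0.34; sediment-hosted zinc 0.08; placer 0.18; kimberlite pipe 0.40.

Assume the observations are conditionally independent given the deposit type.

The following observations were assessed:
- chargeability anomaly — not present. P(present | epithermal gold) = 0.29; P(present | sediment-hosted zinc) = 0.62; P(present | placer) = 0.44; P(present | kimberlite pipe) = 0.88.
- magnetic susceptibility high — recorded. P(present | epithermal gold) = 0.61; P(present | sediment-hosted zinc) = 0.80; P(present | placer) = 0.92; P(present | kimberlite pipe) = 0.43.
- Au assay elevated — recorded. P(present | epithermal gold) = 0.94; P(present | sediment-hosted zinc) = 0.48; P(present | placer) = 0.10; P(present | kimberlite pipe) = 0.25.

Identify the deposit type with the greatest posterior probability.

By Bayes' rule with conditional independence, the unnormalized weight for each hypothesis is prior × ∏ likelihoods (using 1 − P(present | H) for each absent observation):
  epithermal gold: 0.34 × (1 − 0.29) × 0.61 × 0.94 = 0.13842
  sediment-hosted zinc: 0.08 × (1 − 0.62) × 0.80 × 0.48 = 0.011674
  placer: 0.18 × (1 − 0.44) × 0.92 × 0.10 = 0.0092736
  kimberlite pipe: 0.40 × (1 − 0.88) × 0.43 × 0.25 = 0.00516
The unnormalized weights sum to 0.16453.
P(epithermal gold | evidence) ≈ 0.13842 / 0.16453 ≈ 0.841
P(sediment-hosted zinc | evidence) ≈ 0.011674 / 0.16453 ≈ 0.071
P(placer | evidence) ≈ 0.0092736 / 0.16453 ≈ 0.056
P(kimberlite pipe | evidence) ≈ 0.00516 / 0.16453 ≈ 0.031
The largest is 0.841, so epithermal gold is most probable.

epithermal gold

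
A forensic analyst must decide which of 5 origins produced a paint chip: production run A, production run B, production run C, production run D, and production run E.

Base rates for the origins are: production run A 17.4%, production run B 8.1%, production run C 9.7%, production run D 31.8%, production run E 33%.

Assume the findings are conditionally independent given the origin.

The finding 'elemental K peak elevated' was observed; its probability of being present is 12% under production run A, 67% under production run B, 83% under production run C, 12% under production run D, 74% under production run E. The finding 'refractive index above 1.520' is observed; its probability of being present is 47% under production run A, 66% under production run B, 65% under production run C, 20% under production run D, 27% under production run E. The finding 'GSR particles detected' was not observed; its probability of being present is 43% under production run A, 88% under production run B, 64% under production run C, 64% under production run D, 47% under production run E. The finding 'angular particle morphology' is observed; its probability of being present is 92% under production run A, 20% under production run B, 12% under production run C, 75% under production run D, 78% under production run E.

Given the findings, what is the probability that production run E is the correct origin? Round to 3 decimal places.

For each hypothesis, the unnormalized posterior weight is prior × product of the finding likelihoods (using 1 − P(present | H) for each absent finding):
  production run A: 0.174 × 0.12 × 0.47 × (1 − 0.43) × 0.92 = 0.0051463
  production run B: 0.081 × 0.67 × 0.66 × (1 − 0.88) × 0.20 = 0.00085964
  production run C: 0.097 × 0.83 × 0.65 × (1 − 0.64) × 0.12 = 0.0022607
  production run D: 0.318 × 0.12 × 0.20 × (1 − 0.64) × 0.75 = 0.0020606
  production run E: 0.330 × 0.74 × 0.27 × (1 − 0.47) × 0.78 = 0.027257
Normalizing constant Z = 0.0051463 + 0.00085964 + 0.0022607 + 0.0020606 + 0.027257 = 0.037584.
P(production run E | evidence) = 0.027257 / 0.037584 ≈ 0.725.

0.725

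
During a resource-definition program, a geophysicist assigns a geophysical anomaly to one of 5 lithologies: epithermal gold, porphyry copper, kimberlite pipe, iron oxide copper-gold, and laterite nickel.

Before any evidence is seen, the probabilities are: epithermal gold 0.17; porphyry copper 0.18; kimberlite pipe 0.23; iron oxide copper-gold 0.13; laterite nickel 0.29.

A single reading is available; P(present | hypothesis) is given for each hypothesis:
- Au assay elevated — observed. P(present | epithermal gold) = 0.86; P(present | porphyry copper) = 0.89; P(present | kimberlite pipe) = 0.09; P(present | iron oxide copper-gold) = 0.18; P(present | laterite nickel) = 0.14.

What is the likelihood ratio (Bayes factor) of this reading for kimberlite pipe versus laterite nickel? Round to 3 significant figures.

0.643

The Bayes factor is the ratio of the two likelihoods.
  kimberlite pipe: 0.09
  laterite nickel: 0.14
Bayes factor = 0.09 / 0.14 ≈ 0.643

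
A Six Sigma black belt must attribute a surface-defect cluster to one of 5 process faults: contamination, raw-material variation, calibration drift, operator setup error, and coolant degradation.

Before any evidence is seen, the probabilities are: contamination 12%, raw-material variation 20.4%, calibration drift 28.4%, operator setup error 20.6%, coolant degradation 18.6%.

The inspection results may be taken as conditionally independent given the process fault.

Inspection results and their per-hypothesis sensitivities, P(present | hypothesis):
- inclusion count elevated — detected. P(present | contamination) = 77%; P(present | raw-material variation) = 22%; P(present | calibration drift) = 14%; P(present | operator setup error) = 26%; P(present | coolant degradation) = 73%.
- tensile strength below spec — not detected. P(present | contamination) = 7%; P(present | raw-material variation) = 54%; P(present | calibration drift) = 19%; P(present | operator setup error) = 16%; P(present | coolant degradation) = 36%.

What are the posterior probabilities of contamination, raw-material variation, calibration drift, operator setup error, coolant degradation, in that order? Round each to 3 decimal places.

For each hypothesis, the unnormalized posterior weight is prior × product of the inspection result likelihoods (using 1 − P(present | H) for each absent inspection result):
  contamination: 0.120 × 0.77 × (1 − 0.07) = 0.085932
  raw-material variation: 0.204 × 0.22 × (1 − 0.54) = 0.020645
  calibration drift: 0.284 × 0.14 × (1 − 0.19) = 0.032206
  operator setup error: 0.206 × 0.26 × (1 − 0.16) = 0.04499
  coolant degradation: 0.186 × 0.73 × (1 − 0.36) = 0.086899
The unnormalized weights sum to 0.27067.
P(contamination | evidence) = 0.085932 / 0.27067 ≈ 0.317
P(raw-material variation | evidence) = 0.020645 / 0.27067 ≈ 0.076
P(calibration drift | evidence) = 0.032206 / 0.27067 ≈ 0.119
P(operator setup error | evidence) = 0.04499 / 0.27067 ≈ 0.166
P(coolant degradation | evidence) = 0.086899 / 0.27067 ≈ 0.321

0.317, 0.076, 0.119, 0.166, 0.321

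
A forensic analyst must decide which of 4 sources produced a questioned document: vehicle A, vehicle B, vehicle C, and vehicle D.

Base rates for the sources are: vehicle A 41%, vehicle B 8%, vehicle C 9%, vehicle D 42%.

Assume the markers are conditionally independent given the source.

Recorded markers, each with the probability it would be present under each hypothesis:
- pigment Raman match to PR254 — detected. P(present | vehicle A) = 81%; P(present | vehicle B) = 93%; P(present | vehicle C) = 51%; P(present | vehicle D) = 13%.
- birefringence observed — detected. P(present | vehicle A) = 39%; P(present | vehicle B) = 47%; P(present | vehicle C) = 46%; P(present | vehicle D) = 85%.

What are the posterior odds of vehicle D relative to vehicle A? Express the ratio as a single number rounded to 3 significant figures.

0.358

The normalizing constant cancels in an odds ratio, so compute prior × likelihood for the two hypotheses only:
  vehicle D: 0.42 × 0.13 × 0.85 = 0.04641
  vehicle A: 0.41 × 0.81 × 0.39 = 0.12952
Odds(vehicle D : vehicle A) = 0.04641 / 0.12952 ≈ 0.358.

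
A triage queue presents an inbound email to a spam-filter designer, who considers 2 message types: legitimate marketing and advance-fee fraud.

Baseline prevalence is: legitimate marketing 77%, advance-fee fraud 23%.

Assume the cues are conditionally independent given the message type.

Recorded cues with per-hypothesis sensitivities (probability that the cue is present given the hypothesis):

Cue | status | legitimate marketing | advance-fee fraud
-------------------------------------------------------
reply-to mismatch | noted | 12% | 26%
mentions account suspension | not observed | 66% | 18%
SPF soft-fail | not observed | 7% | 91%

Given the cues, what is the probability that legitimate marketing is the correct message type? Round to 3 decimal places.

0.869

For each hypothesis, the unnormalized posterior weight is prior × product of the cue likelihoods (using 1 − P(present | H) for each absent cue):
  legitimate marketing: 0.77 × 0.12 × (1 − 0.66) × (1 − 0.07) = 0.029217
  advance-fee fraud: 0.23 × 0.26 × (1 − 0.18) × (1 − 0.91) = 0.0044132
The unnormalized weights sum to 0.03363.
P(legitimate marketing | evidence) = 0.029217 / 0.03363 ≈ 0.869.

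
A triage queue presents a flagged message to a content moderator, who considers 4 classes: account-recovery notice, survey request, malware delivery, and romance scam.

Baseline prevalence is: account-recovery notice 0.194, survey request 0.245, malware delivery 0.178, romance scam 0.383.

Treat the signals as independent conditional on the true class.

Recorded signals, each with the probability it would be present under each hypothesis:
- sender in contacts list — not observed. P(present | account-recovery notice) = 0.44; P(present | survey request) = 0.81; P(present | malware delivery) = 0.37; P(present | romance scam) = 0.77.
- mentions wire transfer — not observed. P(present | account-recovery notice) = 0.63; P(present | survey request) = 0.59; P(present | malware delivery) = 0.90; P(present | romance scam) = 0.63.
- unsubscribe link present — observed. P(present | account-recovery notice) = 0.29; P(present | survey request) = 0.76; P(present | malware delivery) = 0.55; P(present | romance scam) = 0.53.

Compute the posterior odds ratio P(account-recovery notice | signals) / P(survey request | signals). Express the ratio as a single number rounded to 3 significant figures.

0.804

The normalizing constant cancels in an odds ratio, so compute prior × likelihood for the two hypotheses only (using 1 − P(present | H) for each absent signal):
  account-recovery notice: 0.194 × (1 − 0.44) × (1 − 0.63) × 0.29 = 0.011657
  survey request: 0.245 × (1 − 0.81) × (1 − 0.59) × 0.76 = 0.014505
Odds(account-recovery notice : survey request) = 0.011657 / 0.014505 ≈ 0.804.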